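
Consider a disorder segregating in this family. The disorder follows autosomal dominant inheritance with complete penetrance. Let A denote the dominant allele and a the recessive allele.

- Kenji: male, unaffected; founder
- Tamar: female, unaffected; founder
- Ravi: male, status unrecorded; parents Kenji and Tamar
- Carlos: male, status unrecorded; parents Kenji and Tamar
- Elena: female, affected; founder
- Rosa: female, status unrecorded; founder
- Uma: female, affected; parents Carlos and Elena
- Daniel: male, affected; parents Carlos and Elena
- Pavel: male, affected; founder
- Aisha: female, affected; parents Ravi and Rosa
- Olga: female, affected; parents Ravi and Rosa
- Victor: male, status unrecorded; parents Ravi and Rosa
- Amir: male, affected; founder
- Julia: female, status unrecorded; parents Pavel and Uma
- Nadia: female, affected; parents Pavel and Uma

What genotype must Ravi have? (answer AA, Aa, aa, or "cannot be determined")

From phenotype alone, Ravi is AA or Aa or aa.
Ravi received a from Kenji (aa) and received a from Tamar (aa), so Ravi is aa.

aa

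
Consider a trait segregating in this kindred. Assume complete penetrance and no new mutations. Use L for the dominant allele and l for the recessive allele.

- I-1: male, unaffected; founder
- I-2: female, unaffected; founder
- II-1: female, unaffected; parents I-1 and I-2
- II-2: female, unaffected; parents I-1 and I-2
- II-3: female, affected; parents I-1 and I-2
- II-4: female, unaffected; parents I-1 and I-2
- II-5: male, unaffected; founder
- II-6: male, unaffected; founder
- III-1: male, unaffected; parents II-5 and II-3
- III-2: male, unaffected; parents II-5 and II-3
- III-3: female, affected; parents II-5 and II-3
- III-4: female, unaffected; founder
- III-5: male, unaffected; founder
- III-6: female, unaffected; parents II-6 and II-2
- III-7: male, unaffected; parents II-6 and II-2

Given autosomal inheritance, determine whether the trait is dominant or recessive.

recessive

I-1 and I-2 are both unaffected yet have an affected child II-3. Under dominance, an affected child requires at least one affected parent, so the trait cannot be dominant.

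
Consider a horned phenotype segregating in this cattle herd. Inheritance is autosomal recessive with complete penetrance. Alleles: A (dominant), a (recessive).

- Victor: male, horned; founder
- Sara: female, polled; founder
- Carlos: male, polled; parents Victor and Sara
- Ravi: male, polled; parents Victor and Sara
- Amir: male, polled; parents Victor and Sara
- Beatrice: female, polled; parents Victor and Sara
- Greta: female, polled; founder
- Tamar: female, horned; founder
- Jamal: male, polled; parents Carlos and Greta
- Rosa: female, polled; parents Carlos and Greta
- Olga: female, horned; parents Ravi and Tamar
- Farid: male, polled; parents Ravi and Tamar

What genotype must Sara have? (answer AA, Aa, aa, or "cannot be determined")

Sara's phenotype allows AA or Aa, and no parent or child forces a single allele at both positions; consistent genotype assignments exist with Sara as AA or Aa.

cannot be determined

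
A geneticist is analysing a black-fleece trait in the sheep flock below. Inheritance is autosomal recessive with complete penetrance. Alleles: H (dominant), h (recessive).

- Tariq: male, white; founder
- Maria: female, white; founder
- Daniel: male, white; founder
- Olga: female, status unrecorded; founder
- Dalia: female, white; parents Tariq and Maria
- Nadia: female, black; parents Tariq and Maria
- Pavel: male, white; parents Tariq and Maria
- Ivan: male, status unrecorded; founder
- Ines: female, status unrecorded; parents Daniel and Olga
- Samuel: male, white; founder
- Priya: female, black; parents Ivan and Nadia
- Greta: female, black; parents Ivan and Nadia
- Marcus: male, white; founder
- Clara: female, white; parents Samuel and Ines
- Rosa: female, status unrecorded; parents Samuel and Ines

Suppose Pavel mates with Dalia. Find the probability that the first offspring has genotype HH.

4/9

Tariq is white so carries H and passed h to Nadia (hh), so Tariq is Hh.
Maria is white so carries H and passed h to Nadia (hh), so Maria is Hh.
Pavel is a white offspring of Tariq (Hh) × Maria (Hh), whose cross gives 1/4 HH : 1/2 Hh : 1/4 hh; conditioning on being white, Pavel is HH with probability 1/3, Hh with probability 2/3.
Dalia is a white offspring of Tariq (Hh) × Maria (Hh), whose cross gives 1/4 HH : 1/2 Hh : 1/4 hh; conditioning on being white, Dalia is HH with probability 1/3, Hh with probability 2/3.
Summing over parental genotype combinations, P(offspring has genotype HH) = 1/9·1 + 2/9·1/2 + 2/9·1/2 + 4/9·1/4 = 4/9.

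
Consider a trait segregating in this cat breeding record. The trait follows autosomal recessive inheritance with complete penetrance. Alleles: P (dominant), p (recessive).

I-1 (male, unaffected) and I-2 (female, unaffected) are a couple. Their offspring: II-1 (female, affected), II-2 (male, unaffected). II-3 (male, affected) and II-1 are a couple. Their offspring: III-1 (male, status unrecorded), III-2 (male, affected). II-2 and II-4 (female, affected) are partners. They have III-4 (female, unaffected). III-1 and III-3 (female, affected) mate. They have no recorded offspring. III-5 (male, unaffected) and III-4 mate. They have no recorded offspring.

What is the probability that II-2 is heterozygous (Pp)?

1/2

I-1 is unaffected so carries P and passed p to II-1 (pp), so I-1 is Pp.
I-2 is unaffected so carries P and passed p to II-1 (pp), so I-2 is Pp.
Their cross gives offspring ratios 1/4 PP : 1/2 Pp : 1/4 pp. Conditioning on II-2 being unaffected, P(Pp) = 1/2 / 3/4 = 2/3 before taking II-2's own offspring into account.
II-4 is affected, so II-4 is pp.
Now use II-2's offspring. Probability of each recorded status — unaffected daughter III-4: 1/2 if II-2 is Pp, 1 if PP.
Bayes: P(Pp) = 2/3·1/2 / (2/3·1/2 + 1/3·1) = 1/2.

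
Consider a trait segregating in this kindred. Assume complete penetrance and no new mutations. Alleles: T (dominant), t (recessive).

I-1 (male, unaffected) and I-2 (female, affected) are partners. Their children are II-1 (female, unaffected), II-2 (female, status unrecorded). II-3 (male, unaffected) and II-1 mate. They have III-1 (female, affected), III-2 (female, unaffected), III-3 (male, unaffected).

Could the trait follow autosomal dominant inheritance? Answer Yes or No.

Under autosomal dominant, III-1 (affected, female) cannot arise from II-3 (unaffected) × II-1 (unaffected).

No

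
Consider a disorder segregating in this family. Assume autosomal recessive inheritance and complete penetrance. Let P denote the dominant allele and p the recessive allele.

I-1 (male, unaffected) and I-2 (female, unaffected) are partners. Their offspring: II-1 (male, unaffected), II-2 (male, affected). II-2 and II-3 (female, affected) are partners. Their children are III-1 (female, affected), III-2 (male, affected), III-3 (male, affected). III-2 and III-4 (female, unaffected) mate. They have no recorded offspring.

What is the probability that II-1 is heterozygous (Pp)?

2/3

I-1 is unaffected so carries P and passed p to II-2 (pp), so I-1 is Pp.
I-2 is unaffected so carries P and passed p to II-2 (pp), so I-2 is Pp.
Their cross gives offspring ratios 1/4 PP : 1/2 Pp : 1/4 pp. Conditioning on II-1 being unaffected, P(Pp) = 1/2 / 3/4 = 2/3.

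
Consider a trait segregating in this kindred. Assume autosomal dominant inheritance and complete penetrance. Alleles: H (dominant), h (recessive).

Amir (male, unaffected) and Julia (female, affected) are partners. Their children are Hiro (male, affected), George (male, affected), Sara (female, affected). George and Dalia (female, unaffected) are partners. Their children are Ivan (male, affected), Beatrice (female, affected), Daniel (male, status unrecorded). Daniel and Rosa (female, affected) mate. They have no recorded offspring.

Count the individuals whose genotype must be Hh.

5

Obligate heterozygotes: Hiro is affected so carries H and received h from Amir (hh), so Hiro is Hh; George is affected so carries H and received h from Amir (hh), so George is Hh; Sara is affected so carries H and received h from Amir (hh), so Sara is Hh; Ivan is affected so carries H and received h from Dalia (hh), so Ivan is Hh; Beatrice is affected so carries H and received h from Dalia (hh), so Beatrice is Hh.
Every other individual is either homozygous by phenotype or has at least one consistent homozygous assignment, so the count is 5.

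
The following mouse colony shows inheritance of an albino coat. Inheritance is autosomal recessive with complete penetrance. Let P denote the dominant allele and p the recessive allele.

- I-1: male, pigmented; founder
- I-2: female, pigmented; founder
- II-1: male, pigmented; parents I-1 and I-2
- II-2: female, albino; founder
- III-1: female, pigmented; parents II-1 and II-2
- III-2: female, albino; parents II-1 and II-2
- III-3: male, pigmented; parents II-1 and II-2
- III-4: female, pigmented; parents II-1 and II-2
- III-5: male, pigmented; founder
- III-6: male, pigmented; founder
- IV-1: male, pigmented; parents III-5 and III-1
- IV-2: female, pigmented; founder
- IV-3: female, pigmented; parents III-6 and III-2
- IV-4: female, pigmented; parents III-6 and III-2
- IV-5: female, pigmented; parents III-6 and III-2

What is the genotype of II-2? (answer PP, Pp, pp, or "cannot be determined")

II-2 is albino, so II-2 is pp.

pp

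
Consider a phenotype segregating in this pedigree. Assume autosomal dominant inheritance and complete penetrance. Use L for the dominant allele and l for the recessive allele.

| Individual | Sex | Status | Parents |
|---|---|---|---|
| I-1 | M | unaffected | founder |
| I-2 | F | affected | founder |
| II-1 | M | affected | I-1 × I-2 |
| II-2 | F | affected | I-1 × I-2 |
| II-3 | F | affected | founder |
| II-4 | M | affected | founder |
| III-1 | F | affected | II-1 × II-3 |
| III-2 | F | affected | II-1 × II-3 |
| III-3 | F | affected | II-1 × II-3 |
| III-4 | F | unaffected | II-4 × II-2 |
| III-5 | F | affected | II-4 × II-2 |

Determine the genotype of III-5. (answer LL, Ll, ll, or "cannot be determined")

III-5's phenotype allows LL or Ll, and no parent or child forces a single allele at both positions; consistent genotype assignments exist with III-5 as LL or Ll.

cannot be determined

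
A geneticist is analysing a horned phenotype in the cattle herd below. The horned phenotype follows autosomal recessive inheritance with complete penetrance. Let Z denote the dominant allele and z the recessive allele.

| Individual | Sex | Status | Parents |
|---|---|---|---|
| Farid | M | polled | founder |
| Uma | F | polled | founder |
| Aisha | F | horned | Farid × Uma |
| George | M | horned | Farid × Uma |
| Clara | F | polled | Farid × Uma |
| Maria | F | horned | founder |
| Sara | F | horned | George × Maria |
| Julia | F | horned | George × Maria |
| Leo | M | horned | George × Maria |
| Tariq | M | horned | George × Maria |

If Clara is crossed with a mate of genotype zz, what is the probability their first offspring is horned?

1/3

Farid is polled so carries Z and passed z to Aisha (zz), so Farid is Zz.
Uma is polled so carries Z and passed z to Aisha (zz), so Uma is Zz.
Clara is a polled offspring of Farid (Zz) × Uma (Zz), whose cross gives 1/4 ZZ : 1/2 Zz : 1/4 zz; conditioning on being polled, Clara is ZZ with probability 1/3, Zz with probability 2/3.
Summing over parental genotype combinations, P(offspring is horned) = 2/3·1/2 = 1/3.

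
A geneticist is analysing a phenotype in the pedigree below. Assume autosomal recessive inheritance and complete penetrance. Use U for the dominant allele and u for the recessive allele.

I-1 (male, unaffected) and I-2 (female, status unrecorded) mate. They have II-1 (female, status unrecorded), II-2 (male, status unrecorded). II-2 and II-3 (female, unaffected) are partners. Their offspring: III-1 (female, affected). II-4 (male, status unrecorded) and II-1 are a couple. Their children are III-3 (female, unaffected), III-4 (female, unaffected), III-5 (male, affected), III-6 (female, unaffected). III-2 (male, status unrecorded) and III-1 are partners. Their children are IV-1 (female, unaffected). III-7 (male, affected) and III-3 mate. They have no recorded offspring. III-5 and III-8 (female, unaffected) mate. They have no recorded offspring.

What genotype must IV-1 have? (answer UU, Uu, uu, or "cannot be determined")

Uu

From phenotype alone, IV-1 is UU or Uu.
IV-1 is unaffected so carries U and received u from III-1 (uu), so IV-1 is Uu.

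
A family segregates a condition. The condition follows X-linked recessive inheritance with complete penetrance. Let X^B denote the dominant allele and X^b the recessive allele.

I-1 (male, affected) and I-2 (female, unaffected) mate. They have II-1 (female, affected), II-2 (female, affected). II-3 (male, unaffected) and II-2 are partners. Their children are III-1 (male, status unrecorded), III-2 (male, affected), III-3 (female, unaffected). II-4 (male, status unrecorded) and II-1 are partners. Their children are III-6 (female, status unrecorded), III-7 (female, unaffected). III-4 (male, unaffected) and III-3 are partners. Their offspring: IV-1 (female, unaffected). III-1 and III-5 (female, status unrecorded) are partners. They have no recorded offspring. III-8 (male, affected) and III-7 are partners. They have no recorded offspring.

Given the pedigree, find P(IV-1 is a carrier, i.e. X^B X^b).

1/2

III-4 is unaffected, so III-4 is X^B Y.
III-3 is unaffected so carries B and received b from II-2 (X^b X^b), so III-3 is X^B X^b.
Their cross gives offspring ratios 1/2 X^B X^B : 1/2 X^B X^b. Conditioning on IV-1 being unaffected, P(X^B X^b) = 1/2 / 1 = 1/2.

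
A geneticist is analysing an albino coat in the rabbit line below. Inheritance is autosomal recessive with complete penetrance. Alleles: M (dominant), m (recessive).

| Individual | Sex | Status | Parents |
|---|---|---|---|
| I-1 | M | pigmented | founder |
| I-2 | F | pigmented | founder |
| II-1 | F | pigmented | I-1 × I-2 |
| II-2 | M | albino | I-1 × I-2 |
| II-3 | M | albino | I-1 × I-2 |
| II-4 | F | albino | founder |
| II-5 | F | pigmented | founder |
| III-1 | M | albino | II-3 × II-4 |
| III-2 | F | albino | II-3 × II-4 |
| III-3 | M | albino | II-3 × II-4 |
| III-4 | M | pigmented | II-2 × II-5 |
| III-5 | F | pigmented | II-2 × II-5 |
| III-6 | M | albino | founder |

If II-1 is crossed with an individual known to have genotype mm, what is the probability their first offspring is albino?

I-1 is pigmented so carries M and passed m to II-2 (mm), so I-1 is Mm.
I-2 is pigmented so carries M and passed m to II-2 (mm), so I-2 is Mm.
II-1 is a pigmented offspring of I-1 (Mm) × I-2 (Mm), whose cross gives 1/4 MM : 1/2 Mm : 1/4 mm; conditioning on being pigmented, II-1 is MM with probability 1/3, Mm with probability 2/3.
Summing over parental genotype combinations, P(offspring is albino) = 2/3·1/2 = 1/3.

1/3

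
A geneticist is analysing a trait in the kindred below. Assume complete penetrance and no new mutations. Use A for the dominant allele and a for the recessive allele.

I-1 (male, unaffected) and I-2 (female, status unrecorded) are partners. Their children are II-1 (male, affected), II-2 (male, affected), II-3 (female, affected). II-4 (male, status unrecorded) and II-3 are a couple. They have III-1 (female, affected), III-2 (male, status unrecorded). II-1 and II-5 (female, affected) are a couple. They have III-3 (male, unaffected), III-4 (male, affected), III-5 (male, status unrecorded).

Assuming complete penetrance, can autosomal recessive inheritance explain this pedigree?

No

Under autosomal recessive, III-3 (unaffected, male) cannot arise from II-1 (affected) × II-5 (affected).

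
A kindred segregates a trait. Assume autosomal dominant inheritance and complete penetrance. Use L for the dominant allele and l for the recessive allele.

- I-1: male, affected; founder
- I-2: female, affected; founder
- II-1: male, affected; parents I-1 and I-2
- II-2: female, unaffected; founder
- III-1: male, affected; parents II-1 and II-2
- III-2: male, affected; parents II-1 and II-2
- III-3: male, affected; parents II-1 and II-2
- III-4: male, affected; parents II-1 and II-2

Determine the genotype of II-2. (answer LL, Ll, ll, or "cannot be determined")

ll

II-2 is unaffected, so II-2 is ll.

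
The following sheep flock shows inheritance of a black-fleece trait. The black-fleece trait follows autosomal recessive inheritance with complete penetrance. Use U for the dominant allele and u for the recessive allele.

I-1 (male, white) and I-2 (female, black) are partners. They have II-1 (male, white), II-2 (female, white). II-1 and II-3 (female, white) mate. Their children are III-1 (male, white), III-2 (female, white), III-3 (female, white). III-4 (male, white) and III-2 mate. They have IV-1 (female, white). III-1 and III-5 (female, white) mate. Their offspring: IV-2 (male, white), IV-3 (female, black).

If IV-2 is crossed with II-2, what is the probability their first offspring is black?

1/6

III-1 is white so carries U and passed u to IV-3 (uu), so III-1 is Uu.
III-5 is white so carries U and passed u to IV-3 (uu), so III-5 is Uu.
IV-2 is a white offspring of III-1 (Uu) × III-5 (Uu), whose cross gives 1/4 UU : 1/2 Uu : 1/4 uu; conditioning on being white, IV-2 is UU with probability 1/3, Uu with probability 2/3.
II-2 is white so carries U and received u from I-2 (uu), so II-2 is Uu.
Summing over parental genotype combinations, P(offspring is black) = 2/3·1/4 = 1/6.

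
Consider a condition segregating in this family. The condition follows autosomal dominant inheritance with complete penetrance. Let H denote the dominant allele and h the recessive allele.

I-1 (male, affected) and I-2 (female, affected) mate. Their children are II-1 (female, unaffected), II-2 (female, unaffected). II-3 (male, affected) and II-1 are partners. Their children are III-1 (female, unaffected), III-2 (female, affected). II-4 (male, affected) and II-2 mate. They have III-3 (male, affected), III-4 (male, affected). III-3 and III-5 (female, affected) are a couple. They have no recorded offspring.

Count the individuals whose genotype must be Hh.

6

Obligate heterozygotes: I-1 is affected so carries H and passed h to II-1 (hh), so I-1 is Hh; I-2 is affected so carries H and passed h to II-1 (hh), so I-2 is Hh; II-3 is affected so carries H and passed h to III-1 (hh), so II-3 is Hh; III-2 is affected so carries H and received h from II-1 (hh), so III-2 is Hh; III-3 is affected so carries H and received h from II-2 (hh), so III-3 is Hh; III-4 is affected so carries H and received h from II-2 (hh), so III-4 is Hh.
Every other individual is either homozygous by phenotype or has at least one consistent homozygous assignment, so the count is 6.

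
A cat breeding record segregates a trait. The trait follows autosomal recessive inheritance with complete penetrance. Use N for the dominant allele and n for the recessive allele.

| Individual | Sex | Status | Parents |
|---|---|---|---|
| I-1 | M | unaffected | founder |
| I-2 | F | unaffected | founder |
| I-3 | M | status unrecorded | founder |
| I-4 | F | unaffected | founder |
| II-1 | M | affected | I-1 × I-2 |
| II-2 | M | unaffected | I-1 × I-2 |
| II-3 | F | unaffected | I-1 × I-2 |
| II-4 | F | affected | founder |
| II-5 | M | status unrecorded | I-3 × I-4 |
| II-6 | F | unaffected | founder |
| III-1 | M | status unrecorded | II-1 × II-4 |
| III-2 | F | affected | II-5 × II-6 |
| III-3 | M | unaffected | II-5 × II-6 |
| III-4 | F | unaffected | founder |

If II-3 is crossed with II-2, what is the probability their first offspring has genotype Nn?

4/9

I-1 is unaffected so carries N and passed n to II-1 (nn), so I-1 is Nn.
I-2 is unaffected so carries N and passed n to II-1 (nn), so I-2 is Nn.
II-3 is an unaffected offspring of I-1 (Nn) × I-2 (Nn), whose cross gives 1/4 NN : 1/2 Nn : 1/4 nn; conditioning on being unaffected, II-3 is NN with probability 1/3, Nn with probability 2/3.
II-2 is an unaffected offspring of I-1 (Nn) × I-2 (Nn), whose cross gives 1/4 NN : 1/2 Nn : 1/4 nn; conditioning on being unaffected, II-2 is NN with probability 1/3, Nn with probability 2/3.
Summing over parental genotype combinations, P(offspring has genotype Nn) = 2/9·1/2 + 2/9·1/2 + 4/9·1/2 = 4/9.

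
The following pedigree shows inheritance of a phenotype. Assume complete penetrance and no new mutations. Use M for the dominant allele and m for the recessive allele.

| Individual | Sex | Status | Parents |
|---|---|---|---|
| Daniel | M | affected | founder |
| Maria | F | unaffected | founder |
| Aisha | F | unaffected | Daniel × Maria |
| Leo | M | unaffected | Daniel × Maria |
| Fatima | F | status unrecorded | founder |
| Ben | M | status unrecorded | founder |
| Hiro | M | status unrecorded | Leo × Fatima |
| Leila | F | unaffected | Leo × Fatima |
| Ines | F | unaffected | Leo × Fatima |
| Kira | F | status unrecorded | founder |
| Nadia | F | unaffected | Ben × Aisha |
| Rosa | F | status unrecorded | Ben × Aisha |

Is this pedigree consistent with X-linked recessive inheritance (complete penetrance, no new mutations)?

Yes

A consistent assignment under X-linked recessive exists: Daniel X^m Y, Maria X^M X^M, Aisha X^M X^m, Leo X^M Y, Fatima X^M X^M, Ben X^M Y, Hiro X^M Y, Leila X^M X^M, Ines X^M X^M, Kira X^M X^M, Nadia X^M X^M, Rosa X^M X^M.
In this assignment every recorded phenotype matches its genotype and every non-founder's genotype is obtainable from its parents' genotypes, so the pedigree is consistent.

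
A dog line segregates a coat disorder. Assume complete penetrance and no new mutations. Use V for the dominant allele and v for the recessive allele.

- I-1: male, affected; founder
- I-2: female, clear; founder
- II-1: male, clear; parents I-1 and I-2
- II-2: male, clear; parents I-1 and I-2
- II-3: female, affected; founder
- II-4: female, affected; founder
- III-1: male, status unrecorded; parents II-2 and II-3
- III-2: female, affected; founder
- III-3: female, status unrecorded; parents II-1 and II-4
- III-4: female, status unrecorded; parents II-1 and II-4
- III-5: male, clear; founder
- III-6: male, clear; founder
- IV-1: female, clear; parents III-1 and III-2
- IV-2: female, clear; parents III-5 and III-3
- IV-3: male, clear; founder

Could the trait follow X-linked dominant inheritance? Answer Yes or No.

Yes

A consistent assignment under X-linked dominant exists: I-1 X^V Y, I-2 X^v X^v, II-1 X^v Y, II-2 X^v Y, II-3 X^V X^v, II-4 X^V X^V, III-1 X^v Y, III-2 X^V X^v, III-3 X^V X^v, III-4 X^V X^v, III-5 X^v Y, III-6 X^v Y, IV-1 X^v X^v, IV-2 X^v X^v, IV-3 X^v Y.
In this assignment every recorded phenotype matches its genotype and every non-founder's genotype is obtainable from its parents' genotypes, so the pedigree is consistent.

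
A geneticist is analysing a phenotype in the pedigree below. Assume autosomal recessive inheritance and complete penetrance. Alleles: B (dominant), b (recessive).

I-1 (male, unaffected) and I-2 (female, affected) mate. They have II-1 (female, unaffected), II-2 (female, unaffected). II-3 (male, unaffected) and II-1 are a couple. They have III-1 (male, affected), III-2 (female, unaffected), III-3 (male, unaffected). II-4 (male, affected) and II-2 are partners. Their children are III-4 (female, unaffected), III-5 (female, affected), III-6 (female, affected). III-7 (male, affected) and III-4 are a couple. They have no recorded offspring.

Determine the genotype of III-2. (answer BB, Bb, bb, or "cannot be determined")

III-2's phenotype allows BB or Bb, and no parent or child forces a single allele at both positions; consistent genotype assignments exist with III-2 as BB or Bb.

cannot be determined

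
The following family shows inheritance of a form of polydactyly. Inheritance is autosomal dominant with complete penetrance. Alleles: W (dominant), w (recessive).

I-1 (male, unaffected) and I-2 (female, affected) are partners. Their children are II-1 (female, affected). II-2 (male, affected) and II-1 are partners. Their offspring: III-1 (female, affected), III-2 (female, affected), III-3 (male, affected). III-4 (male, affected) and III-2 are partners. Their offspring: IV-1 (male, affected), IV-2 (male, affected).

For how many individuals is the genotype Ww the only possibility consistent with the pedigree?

Obligate heterozygotes: II-1 is affected so carries W and received w from I-1 (ww), so II-1 is Ww.
Every other individual is either homozygous by phenotype or has at least one consistent homozygous assignment, so the count is 1.

1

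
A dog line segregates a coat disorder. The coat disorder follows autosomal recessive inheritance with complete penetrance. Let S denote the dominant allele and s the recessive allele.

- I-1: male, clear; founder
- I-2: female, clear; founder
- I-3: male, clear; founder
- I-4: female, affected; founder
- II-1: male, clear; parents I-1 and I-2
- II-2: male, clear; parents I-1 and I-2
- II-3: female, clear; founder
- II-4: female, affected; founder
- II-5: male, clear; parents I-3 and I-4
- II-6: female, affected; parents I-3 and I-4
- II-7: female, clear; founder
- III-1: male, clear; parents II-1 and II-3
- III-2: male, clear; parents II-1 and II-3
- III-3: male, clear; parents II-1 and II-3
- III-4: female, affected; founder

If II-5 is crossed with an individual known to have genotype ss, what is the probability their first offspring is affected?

II-5 is clear so carries S and received s from I-4 (ss), so II-5 is Ss.
The cross gives 1/2 Ss : 1/2 ss, so P(offspring is affected) = 1/2.

1/2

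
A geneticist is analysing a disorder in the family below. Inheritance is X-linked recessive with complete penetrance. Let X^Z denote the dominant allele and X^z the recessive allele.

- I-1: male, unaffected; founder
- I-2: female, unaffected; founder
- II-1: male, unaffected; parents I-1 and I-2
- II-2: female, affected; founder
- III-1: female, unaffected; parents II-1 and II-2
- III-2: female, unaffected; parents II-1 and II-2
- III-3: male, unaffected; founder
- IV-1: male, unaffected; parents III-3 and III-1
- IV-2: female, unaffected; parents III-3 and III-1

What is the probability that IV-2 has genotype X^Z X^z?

III-3 is unaffected, so III-3 is X^Z Y.
III-1 is unaffected so carries Z and received z from II-2 (X^z X^z), so III-1 is X^Z X^z.
Their cross gives offspring ratios 1/2 X^Z X^Z : 1/2 X^Z X^z. Conditioning on IV-2 being unaffected, P(X^Z X^z) = 1/2 / 1 = 1/2.

1/2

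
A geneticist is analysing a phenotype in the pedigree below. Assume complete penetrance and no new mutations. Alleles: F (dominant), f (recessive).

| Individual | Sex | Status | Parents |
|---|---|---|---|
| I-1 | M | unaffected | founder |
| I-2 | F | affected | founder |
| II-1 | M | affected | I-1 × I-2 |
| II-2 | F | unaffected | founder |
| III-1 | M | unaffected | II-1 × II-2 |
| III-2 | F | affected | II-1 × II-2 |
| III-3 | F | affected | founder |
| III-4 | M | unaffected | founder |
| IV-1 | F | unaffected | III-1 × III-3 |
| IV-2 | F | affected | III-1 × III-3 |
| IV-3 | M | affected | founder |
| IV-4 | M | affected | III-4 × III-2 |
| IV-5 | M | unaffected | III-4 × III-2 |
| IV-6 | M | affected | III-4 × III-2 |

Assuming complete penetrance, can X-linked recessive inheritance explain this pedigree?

Under X-linked recessive, IV-2 (affected, female) cannot arise from III-1 (unaffected) × III-3 (affected).

No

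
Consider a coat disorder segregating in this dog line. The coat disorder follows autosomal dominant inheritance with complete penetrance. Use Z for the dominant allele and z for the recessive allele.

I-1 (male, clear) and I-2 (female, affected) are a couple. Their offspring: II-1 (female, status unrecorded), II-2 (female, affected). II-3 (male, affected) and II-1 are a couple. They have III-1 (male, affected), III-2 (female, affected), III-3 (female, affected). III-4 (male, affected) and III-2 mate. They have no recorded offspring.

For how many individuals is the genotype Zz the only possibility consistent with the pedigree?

1

Obligate heterozygotes: II-2 is affected so carries Z and received z from I-1 (zz), so II-2 is Zz.
Every other individual is either homozygous by phenotype or has at least one consistent homozygous assignment, so the count is 1.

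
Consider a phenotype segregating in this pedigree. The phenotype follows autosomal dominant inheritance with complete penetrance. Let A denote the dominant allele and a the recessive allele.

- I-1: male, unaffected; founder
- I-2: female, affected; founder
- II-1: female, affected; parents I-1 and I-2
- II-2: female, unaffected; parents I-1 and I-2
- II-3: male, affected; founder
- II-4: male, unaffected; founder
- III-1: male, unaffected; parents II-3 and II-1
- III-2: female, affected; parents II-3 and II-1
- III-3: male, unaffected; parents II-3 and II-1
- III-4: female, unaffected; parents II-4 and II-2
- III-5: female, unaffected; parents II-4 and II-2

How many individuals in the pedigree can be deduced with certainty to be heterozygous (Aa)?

Obligate heterozygotes: I-2 is affected so carries A and passed a to II-2 (aa), so I-2 is Aa; II-1 is affected so carries A and received a from I-1 (aa), so II-1 is Aa; II-3 is affected so carries A and passed a to III-1 (aa), so II-3 is Aa.
Every other individual is either homozygous by phenotype or has at least one consistent homozygous assignment, so the count is 3.

3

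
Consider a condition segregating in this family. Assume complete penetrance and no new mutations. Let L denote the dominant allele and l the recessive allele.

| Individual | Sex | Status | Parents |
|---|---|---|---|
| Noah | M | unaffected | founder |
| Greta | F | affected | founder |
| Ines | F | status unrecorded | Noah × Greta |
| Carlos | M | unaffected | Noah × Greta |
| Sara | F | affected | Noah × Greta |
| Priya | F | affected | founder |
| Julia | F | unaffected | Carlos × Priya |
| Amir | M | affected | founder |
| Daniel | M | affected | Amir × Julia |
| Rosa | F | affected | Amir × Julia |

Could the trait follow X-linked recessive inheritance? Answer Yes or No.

Under X-linked recessive, Carlos (unaffected, male) cannot arise from Noah (unaffected) × Greta (affected).

No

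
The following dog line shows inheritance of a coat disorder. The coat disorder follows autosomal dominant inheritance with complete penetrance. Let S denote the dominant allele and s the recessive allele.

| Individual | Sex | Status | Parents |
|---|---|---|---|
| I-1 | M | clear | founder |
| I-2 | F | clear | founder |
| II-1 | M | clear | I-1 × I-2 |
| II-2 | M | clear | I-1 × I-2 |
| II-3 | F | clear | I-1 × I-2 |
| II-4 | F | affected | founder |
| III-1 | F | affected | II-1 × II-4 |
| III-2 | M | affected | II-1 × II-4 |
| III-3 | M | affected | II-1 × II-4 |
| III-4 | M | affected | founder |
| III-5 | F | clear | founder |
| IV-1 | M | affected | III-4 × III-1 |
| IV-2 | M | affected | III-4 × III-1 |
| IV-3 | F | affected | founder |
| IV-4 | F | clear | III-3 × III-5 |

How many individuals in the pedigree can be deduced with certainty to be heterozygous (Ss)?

3

Obligate heterozygotes: III-1 is affected so carries S and received s from II-1 (ss), so III-1 is Ss; III-2 is affected so carries S and received s from II-1 (ss), so III-2 is Ss; III-3 is affected so carries S and received s from II-1 (ss), so III-3 is Ss.
Every other individual is either homozygous by phenotype or has at least one consistent homozygous assignment, so the count is 3.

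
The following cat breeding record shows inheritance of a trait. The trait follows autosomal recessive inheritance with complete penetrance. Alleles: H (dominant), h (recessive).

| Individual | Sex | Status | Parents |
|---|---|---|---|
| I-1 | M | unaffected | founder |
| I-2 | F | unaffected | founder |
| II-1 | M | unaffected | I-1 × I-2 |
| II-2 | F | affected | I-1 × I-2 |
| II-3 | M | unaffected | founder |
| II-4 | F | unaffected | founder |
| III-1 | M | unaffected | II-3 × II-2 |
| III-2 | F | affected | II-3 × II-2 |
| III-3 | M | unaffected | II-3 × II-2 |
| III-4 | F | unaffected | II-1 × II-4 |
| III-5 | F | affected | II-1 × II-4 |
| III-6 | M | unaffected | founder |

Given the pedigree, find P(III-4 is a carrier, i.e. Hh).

2/3

II-1 is unaffected so carries H and passed h to III-5 (hh), so II-1 is Hh.
II-4 is unaffected so carries H and passed h to III-5 (hh), so II-4 is Hh.
Their cross gives offspring ratios 1/4 HH : 1/2 Hh : 1/4 hh. Conditioning on III-4 being unaffected, P(Hh) = 1/2 / 3/4 = 2/3.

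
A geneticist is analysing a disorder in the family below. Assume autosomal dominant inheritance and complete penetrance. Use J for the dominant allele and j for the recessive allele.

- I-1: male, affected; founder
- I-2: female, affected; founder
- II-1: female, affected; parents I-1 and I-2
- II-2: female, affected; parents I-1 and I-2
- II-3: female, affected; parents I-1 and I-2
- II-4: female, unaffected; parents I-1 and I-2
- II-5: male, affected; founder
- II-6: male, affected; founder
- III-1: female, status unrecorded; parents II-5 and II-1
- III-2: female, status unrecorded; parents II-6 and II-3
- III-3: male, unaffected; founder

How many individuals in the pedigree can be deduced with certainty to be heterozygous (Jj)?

Obligate heterozygotes: I-1 is affected so carries J and passed j to II-4 (jj), so I-1 is Jj; I-2 is affected so carries J and passed j to II-4 (jj), so I-2 is Jj.
Every other individual is either homozygous by phenotype or has at least one consistent homozygous assignment, so the count is 2.

2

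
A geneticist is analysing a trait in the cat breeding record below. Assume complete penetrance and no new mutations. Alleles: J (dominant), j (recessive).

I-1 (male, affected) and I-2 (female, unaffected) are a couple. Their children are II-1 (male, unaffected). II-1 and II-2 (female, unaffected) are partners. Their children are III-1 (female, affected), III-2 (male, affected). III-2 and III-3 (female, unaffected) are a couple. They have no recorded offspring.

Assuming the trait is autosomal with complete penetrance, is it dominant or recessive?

recessive

II-1 and II-2 are both unaffected yet have an affected child III-1. Under dominance, an affected child requires at least one affected parent, so the trait cannot be dominant.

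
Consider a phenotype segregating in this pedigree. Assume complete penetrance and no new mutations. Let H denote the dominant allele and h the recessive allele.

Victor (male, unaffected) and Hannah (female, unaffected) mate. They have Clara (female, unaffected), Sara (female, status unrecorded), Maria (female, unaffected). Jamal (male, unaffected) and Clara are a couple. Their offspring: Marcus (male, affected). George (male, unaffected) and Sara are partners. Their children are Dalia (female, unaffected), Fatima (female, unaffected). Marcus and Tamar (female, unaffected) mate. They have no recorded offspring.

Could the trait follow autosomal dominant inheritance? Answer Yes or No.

No

Under autosomal dominant, Marcus (affected, male) cannot arise from Jamal (unaffected) × Clara (unaffected).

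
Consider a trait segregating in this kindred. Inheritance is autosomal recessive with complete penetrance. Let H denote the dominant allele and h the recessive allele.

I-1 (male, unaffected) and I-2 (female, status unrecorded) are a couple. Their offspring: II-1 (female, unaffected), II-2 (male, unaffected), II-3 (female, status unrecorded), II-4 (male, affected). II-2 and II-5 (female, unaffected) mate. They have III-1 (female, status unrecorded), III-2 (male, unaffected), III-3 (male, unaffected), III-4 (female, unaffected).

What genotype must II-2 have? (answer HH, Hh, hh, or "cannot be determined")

II-2's phenotype allows HH or Hh, and no parent or child forces a single allele at both positions; consistent genotype assignments exist with II-2 as HH or Hh.

cannot be determined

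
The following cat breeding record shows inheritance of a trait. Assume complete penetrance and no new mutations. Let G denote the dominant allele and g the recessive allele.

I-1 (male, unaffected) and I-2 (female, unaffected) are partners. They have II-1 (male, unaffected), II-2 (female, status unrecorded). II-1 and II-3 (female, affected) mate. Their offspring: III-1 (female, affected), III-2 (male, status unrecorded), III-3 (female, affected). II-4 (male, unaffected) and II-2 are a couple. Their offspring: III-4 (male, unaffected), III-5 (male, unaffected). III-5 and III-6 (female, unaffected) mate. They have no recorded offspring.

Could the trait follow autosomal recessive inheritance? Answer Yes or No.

Yes

A consistent assignment under autosomal recessive exists: I-1 GG, I-2 Gg, II-1 Gg, II-2 GG, II-3 gg, II-4 GG, III-1 gg, III-2 Gg, III-3 gg, III-4 GG, III-5 GG, III-6 GG.
In this assignment every recorded phenotype matches its genotype and every non-founder's genotype is obtainable from its parents' genotypes, so the pedigree is consistent.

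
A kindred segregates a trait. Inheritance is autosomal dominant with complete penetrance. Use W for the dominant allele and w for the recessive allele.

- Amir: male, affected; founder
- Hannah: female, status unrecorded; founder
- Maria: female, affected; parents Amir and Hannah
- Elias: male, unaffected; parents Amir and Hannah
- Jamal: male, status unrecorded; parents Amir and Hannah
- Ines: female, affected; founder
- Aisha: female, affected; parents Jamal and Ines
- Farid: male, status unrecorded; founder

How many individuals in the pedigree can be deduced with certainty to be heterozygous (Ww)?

Obligate heterozygotes: Amir is affected so carries W and passed w to Elias (ww), so Amir is Ww.
Every other individual is either homozygous by phenotype or has at least one consistent homozygous assignment, so the count is 1.

1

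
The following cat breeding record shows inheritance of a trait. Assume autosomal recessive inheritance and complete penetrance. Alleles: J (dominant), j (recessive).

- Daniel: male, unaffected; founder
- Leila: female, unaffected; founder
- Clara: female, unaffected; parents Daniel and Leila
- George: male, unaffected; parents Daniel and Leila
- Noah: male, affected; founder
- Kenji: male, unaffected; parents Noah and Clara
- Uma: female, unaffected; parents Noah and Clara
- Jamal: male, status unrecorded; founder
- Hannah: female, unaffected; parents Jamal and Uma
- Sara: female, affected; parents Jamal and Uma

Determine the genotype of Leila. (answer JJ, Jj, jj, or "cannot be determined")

cannot be determined

Leila's phenotype allows JJ or Jj, and no parent or child forces a single allele at both positions; consistent genotype assignments exist with Leila as JJ or Jj.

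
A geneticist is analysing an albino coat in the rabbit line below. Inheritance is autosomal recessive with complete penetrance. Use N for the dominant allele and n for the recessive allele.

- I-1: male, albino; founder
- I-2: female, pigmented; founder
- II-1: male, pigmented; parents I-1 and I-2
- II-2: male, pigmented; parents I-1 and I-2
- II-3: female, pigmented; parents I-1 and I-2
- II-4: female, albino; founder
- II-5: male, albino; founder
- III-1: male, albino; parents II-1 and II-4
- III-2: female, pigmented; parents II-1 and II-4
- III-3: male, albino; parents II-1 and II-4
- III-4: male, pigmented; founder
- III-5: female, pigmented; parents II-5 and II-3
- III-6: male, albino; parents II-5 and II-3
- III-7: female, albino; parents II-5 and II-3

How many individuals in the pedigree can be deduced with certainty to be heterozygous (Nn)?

5

Obligate heterozygotes: II-1 is pigmented so carries N and received n from I-1 (nn), so II-1 is Nn; II-2 is pigmented so carries N and received n from I-1 (nn), so II-2 is Nn; II-3 is pigmented so carries N and received n from I-1 (nn), so II-3 is Nn; III-2 is pigmented so carries N and received n from II-4 (nn), so III-2 is Nn; III-5 is pigmented so carries N and received n from II-5 (nn), so III-5 is Nn.
Every other individual is either homozygous by phenotype or has at least one consistent homozygous assignment, so the count is 5.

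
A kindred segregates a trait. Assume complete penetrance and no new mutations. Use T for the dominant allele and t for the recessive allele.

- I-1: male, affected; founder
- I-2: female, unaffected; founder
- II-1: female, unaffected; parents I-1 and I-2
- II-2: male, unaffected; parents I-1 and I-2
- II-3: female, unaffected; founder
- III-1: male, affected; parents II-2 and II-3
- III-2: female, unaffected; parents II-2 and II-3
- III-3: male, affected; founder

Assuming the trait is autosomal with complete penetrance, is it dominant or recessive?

II-2 and II-3 are both unaffected yet have an affected child III-1. Under dominance, an affected child requires at least one affected parent, so the trait cannot be dominant.

recessive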